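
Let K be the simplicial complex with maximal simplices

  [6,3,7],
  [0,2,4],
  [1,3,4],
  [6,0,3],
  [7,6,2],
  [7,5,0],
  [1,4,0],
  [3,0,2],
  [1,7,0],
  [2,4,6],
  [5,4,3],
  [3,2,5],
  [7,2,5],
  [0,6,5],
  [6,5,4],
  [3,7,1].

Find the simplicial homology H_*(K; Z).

Take the total order 0 < 1 < 2 < 3 < 4 < 5 < 6 < 7 on the vertex set. Then K (dimension 2) consists of the simplices:

  0-simplices (8): [0], [1], [2], [3], [4], [5], [6], [7]
  1-simplices (24): (24 of them)
  2-simplices (16): [0,1,4], [0,1,7], [0,2,3], [0,2,4], [0,3,6], [0,5,6], [0,5,7], [1,3,4], [1,3,7], [2,3,5], [2,4,6], [2,5,7], [2,6,7], [3,4,5], [3,6,7], [4,5,6]

giving chain groups C_0 ≅ Z^8, C_1 ≅ Z^24, C_2 ≅ Z^16.

The boundary map ∂_1: C_1 → C_0 maps an edge to its endpoints' difference, ∂[p,q] = q − p.
This gives a 8×24 integer matrix of rank 7; reducing to Smith normal form yields diagonal entries (1,1,1,1,1,1,1).

∂_2: C_2 → C_1 acts by ∂[p,q,r] = [q,r] − [p,r] + [p,q]. For instance
  ∂[1,3,7] = [3,7] − [1,7] + [1,3],
  ∂[2,3,5] = [3,5] − [2,5] + [2,3].
As a 24×16 matrix over Z this has rank 15, with invariant factors (1,1,1,1,1,1,1,1,1,1,1,1,1,1,1).

Computing H_k = (kernel of ∂_k) / (image of ∂_{k+1}):

  H_0: rank C_0 − rank ∂_1 = 8 − 7 = 1, and the invariant factors of ∂_1 are all 1, so H_0 ≅ Z.
  H_1: rank ker ∂_1 − rank ∂_2 = (24 − 7) − 15 = 2, and the invariant factors of ∂_2 are all 1, so H_1 ≅ Z^2.
  H_2: rank ker ∂_2 − rank ∂_3 = (16 − 15) − 0 = 1, and there is no ∂_3, so H_2 ≅ Z.

(K is a triangulation of the torus T^2.)

H_0 ≅ Z,  H_1 ≅ Z^2,  H_2 ≅ Z.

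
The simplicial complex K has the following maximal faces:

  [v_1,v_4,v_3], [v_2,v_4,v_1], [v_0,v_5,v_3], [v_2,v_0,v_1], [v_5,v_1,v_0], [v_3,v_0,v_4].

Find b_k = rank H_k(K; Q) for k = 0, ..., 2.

Fix the vertex order v_0 < v_1 < v_2 < v_3 < v_4 < v_5 and write every simplex with vertices in increasing order. Then dim K = 2 and the simplices of K are:

  0-simplices (6): [v_0], [v_1], [v_2], [v_3], [v_4], [v_5]
  1-simplices (12): [v_0,v_1], [v_0,v_2], [v_0,v_3], [v_0,v_4], [v_0,v_5], [v_1,v_2], [v_1,v_3], [v_1,v_4], [v_1,v_5], [v_2,v_4], [v_3,v_4], [v_3,v_5]
  2-simplices (6): [v_0,v_1,v_2], [v_0,v_1,v_5], [v_0,v_3,v_4], [v_0,v_3,v_5], [v_1,v_2,v_4], [v_1,v_3,v_4]

Hence C_0 ≅ Z^6, C_1 ≅ Z^12, C_2 ≅ Z^6.

∂_1: C_1 → C_0 maps an edge to its endpoints' difference, ∂[p,q] = q − p. For instance
  ∂[v_3,v_5] = [v_5] − [v_3].
This gives a 6×12 integer matrix of rank 5; reducing to Smith normal form yields diagonal entries (1,1,1,1,1).

Boundary ∂_2: C_2 → C_1 acts by ∂[p,q,r] = [q,r] − [p,r] + [p,q]. For instance
  ∂[v_1,v_3,v_4] = [v_3,v_4] − [v_1,v_4] + [v_1,v_3],
  ∂[v_0,v_1,v_2] = [v_1,v_2] − [v_0,v_2] + [v_0,v_1].
This gives a 12×6 integer matrix of rank 6; reducing to Smith normal form yields diagonal entries (1,1,1,1,1,1).

Now H_k = ker ∂_k / im ∂_{k+1}, so:

  H_0: rank C_0 − rank ∂_1 = 6 − 5 = 1, and the invariant factors of ∂_1 are all 1, so H_0 ≅ Z.
  H_1: rank ker ∂_1 − rank ∂_2 = (12 − 5) − 6 = 1, and the invariant factors of ∂_2 are all 1, so H_1 ≅ Z.
  H_2: rank ker ∂_2 − rank ∂_3 = (6 − 6) − 0 = 0, and there is no ∂_3, so H_2 ≅ 0.

As a check, the Euler characteristic is 6 − 12 + 6 = 0, which agrees with 1 − 1 + 0 = 0.
(K is a triangulation of the cylinder S^1 x I.)

Hence the Betti numbers are b_0 = 1, b_1 = 1, b_2 = 0.

b_0 = 1, b_1 = 1, b_2 = 0.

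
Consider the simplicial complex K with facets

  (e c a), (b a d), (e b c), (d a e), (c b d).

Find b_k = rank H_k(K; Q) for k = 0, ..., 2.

b_0 = 1, b_1 = 1, b_2 = 0.

We work with the vertex ordering a < b < c < d < e. The simplices of K, each written with vertices in increasing order, are:

  0-simplices (5): a, b, c, d, e
  1-simplices (10): ab, ac, ad, ae, bc, bd, be, cd, ce, de
  2-simplices (5): abd, ace, ade, bcd, bce

Hence C_0 ≅ Z^5, C_1 ≅ Z^10, C_2 ≅ Z^5.

The boundary map ∂_1: C_1 → C_0 sends each edge [p,q] (with p < q) to q − p. For instance
  ∂ae = e − a.
The 5×10 boundary matrix has rank 4 and Smith normal form diag(1,1,1,1).

∂_2: C_2 → C_1 acts by ∂[p,q,r] = [q,r] − [p,r] + [p,q]. For instance
  ∂ace = ce − ae + ac,
  ∂bcd = cd − bd + bc.
This gives a 10×5 integer matrix of rank 5; reducing to Smith normal form yields diagonal entries (1,1,1,1,1).

From H_k ≅ ker(∂_k) / im(∂_{k+1}) we obtain:

  H_0: rank C_0 − rank ∂_1 = 5 − 4 = 1, and the invariant factors of ∂_1 are all 1, so H_0 = Z.
  H_1: rank ker ∂_1 − rank ∂_2 = (10 − 4) − 5 = 1, and the invariant factors of ∂_2 are all 1, so H_1 = Z.
  H_2: rank ker ∂_2 − rank ∂_3 = (5 − 5) − 0 = 0, and there is no ∂_3, so H_2 = 0.

(K is a triangulation of the Möbius band.)

Hence the Betti numbers are b_0 = 1, b_1 = 1, b_2 = 0.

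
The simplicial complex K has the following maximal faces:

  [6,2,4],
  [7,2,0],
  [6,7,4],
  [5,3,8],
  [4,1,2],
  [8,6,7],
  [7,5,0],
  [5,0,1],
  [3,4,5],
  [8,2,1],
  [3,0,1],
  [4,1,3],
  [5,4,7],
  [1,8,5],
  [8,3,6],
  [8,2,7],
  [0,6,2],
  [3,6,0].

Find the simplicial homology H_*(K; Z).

H_0 ≅ Z,  H_1 ≅ Z ⊕ Z/2,  H_2 = 0.

Take the total order 0 < 1 < 2 < 3 < 4 < 5 < 6 < 7 < 8 on the vertex set. Then K (dimension 2) consists of the simplices:

  0-simplices (9): [0], [1], [2], [3], [4], [5], [6], [7], [8]
  1-simplices (27): (27 of them)
  2-simplices (18): [0,1,3], [0,1,5], [0,2,6], [0,2,7], [0,3,6], [0,5,7], [1,2,4], [1,2,8], [1,3,4], [1,5,8], [2,4,6], [2,7,8], [3,4,5], [3,5,8], [3,6,8], [4,5,7], [4,6,7], [6,7,8]

so the chain groups are C_0 ≅ Z^9, C_1 ≅ Z^27, C_2 ≅ Z^18.

∂_1: C_1 → C_0 maps an edge to its endpoints' difference, ∂[p,q] = q − p. For instance
  ∂[4,6] = [6] − [4].
The 9×27 boundary matrix has rank 8 and Smith normal form diag(1,1,1,1,1,1,1,1).

The boundary map ∂_2: C_2 → C_1 sends each 2-simplex [p,q,r] to [q,r] − [p,r] + [p,q]. For instance
  ∂[0,1,5] = [1,5] − [0,5] + [0,1],
  ∂[2,7,8] = [7,8] − [2,8] + [2,7].
This gives a 27×18 integer matrix of rank 18; reducing to Smith normal form yields diagonal entries (1,1,1,1,1,1,1,1,1,1,1,1,1,1,1,1,1,2).

From H_k ≅ ker(∂_k) / im(∂_{k+1}) we obtain:

  H_0: rank C_0 − rank ∂_1 = 9 − 8 = 1, and the invariant factors of ∂_1 are all 1, so H_0 = Z.
  H_1: rank ker ∂_1 − rank ∂_2 = (27 − 8) − 18 = 1, and ∂_2 has invariant factor 2 > 1, so H_1 = Z ⊕ Z/2.
  H_2: rank ker ∂_2 − rank ∂_3 = (18 − 18) − 0 = 0, and there is no ∂_3, so H_2 = 0.

(K is a triangulation of the Klein bottle.)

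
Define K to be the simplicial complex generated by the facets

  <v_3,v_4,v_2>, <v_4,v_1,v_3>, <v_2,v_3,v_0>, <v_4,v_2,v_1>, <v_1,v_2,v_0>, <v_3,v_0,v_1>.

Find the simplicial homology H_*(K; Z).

K has 5 vertices, 9 edges, 6 triangles.
rank ∂_0 = 0, rank ∂_1 = 4 ⇒ b_0 = 5 − 0 − 4 = 1; all invariant factors of ∂_1 are 1 so no torsion. So H_0 = Z.
rank ∂_1 = 4, rank ∂_2 = 5 ⇒ b_1 = 9 − 4 − 5 = 0; all invariant factors of ∂_2 are 1 so no torsion. So H_1 = 0.
rank ∂_2 = 5, rank ∂_3 = 0 ⇒ b_2 = 6 − 5 − 0 = 1. So H_2 = Z.

H_0 = Z,  H_1 = 0,  H_2 = Z.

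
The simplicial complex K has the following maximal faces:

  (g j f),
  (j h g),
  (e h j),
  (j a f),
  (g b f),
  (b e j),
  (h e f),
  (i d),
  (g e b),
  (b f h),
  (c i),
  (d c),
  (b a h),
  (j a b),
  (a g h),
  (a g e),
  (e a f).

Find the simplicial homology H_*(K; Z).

We work with the vertex ordering a < b < c < d < e < f < g < h < i < j. The simplices of K, each written with vertices in increasing order, are:

  0-simplices (10): a, b, c, d, e, f, g, h, i, j
  1-simplices (24): ab, ae, af, ag, ah, aj, be, bf, bg, bh, bj, cd, ci, di, ef, eg, eh, ej, fg, fh, fj, gh, gj, hj
  2-simplices (14): abh, abj, aef, aeg, afj, agh, beg, bej, bfg, bfh, efh, ehj, fgj, ghj

Hence C_0 ≅ Z^10, C_1 ≅ Z^24, C_2 ≅ Z^14.

∂_1: C_1 → C_0 maps an edge to its endpoints' difference, ∂[p,q] = q − p.
As a 10×24 matrix over Z this has rank 8, with invariant factors (1,1,1,1,1,1,1,1).

Boundary ∂_2: C_2 → C_1 maps a triangle to the signed sum of its edges. For instance
  ∂bfg = fg − bg + bf,
  ∂beg = eg − bg + be.
The resulting 24×14 matrix has rank 13, and its Smith normal form has invariant factors (1,1,1,1,1,1,1,1,1,1,1,1,1).

Now H_k = ker ∂_k / im ∂_{k+1}, so:

  H_0: rank C_0 − rank ∂_1 = 10 − 8 = 2, and the invariant factors of ∂_1 are all 1, so H_0 = Z^2.
  H_1: rank ker ∂_1 − rank ∂_2 = (24 − 8) − 13 = 3, and the invariant factors of ∂_2 are all 1, so H_1 = Z^3.
  H_2: rank ker ∂_2 − rank ∂_3 = (14 − 13) − 0 = 1, and there is no ∂_3, so H_2 = Z.

H_0 ≅ Z^2,  H_1 ≅ Z^3,  H_2 ≅ Z.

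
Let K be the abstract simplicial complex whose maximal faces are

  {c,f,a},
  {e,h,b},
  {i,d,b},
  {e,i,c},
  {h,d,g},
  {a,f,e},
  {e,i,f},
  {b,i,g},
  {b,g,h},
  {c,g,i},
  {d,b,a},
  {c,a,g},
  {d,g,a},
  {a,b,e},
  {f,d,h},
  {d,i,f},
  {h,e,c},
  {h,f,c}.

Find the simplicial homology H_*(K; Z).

H_0 = Z,  H_1 = Z ⊕ Z/2Z,  H_2 = 0.

Take the total order a < b < c < d < e < f < g < h < i on the vertex set. Then K (dimension 2) consists of the simplices:

  0-simplices (9): a, b, c, d, e, f, g, h, i
  1-simplices (27): ab, ac, ad, ae, af, ag, bd, be, bg, bh, bi, ce, cf, cg, ch, ci, df, dg, dh, di, ef, eh, ei, fh, fi, gh, gi
  2-simplices (18): abd, abe, acf, acg, adg, aef, bdi, beh, bgh, bgi, ceh, cei, cfh, cgi, dfh, dfi, dgh, efi

Hence C_0 ≅ Z^9, C_1 ≅ Z^27, C_2 ≅ Z^18.

Boundary ∂_1: C_1 → C_0 maps an edge to its endpoints' difference, ∂[p,q] = q − p. For instance
  ∂cg = g − c.
The 9×27 boundary matrix has rank 8 and Smith normal form diag(1,1,1,1,1,1,1,1).

∂_2: C_2 → C_1 sends each 2-simplex [p,q,r] to [q,r] − [p,r] + [p,q]. For instance
  ∂cei = ei − ci + ce,
  ∂acg = cg − ag + ac.
The 27×18 boundary matrix has rank 18 and Smith normal form diag(1,1,1,1,1,1,1,1,1,1,1,1,1,1,1,1,1,2).

Computing H_k = (kernel of ∂_k) / (image of ∂_{k+1}):

  H_0: rank C_0 − rank ∂_1 = 9 − 8 = 1, and the invariant factors of ∂_1 are all 1, so H_0 = Z.
  H_1: rank ker ∂_1 − rank ∂_2 = (27 − 8) − 18 = 1, and ∂_2 has invariant factor 2 > 1, so H_1 = Z ⊕ Z/2Z.
  H_2: rank ker ∂_2 − rank ∂_3 = (18 − 18) − 0 = 0, and there is no ∂_3, so H_2 = 0.

As a check, the Euler characteristic is 9 − 27 + 18 = 0, which agrees with 1 − 1 + 0 = 0.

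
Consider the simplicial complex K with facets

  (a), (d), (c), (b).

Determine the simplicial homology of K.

H_0 = Z^4.

We work with the vertex ordering a < b < c < d. The simplices of K, each written with vertices in increasing order, are:

  0-simplices (4): a, b, c, d

Hence C_0 ≅ Z^4.

Reading off H_k = ker ∂_k / im ∂_{k+1}:

  H_0: rank C_0 − rank ∂_1 = 4 − 0 = 4, and there is no ∂_1, so H_0 = Z^4.

(K is a triangulation of a set of 4 points.)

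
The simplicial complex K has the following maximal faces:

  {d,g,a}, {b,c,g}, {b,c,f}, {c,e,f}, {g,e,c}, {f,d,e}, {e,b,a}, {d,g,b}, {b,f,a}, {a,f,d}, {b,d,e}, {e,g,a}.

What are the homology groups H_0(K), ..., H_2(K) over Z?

We work with the vertex ordering a < b < c < d < e < f < g. The simplices of K, each written with vertices in increasing order, are:

  0-simplices (7): a, b, c, d, e, f, g
  1-simplices (18): ab, ad, ae, af, ag, bc, bd, be, bf, bg, ce, cf, cg, de, df, dg, ef, eg
  2-simplices (12): abe, abf, adf, adg, aeg, bcf, bcg, bde, bdg, cef, ceg, def

Hence C_0 ≅ Z^7, C_1 ≅ Z^18, C_2 ≅ Z^12.

The boundary map ∂_1: C_1 → C_0 is given by ∂[p,q] = [q] − [p]. For instance
  ∂cf = f − c.
This gives a 7×18 integer matrix of rank 6; reducing to Smith normal form yields diagonal entries (1,1,1,1,1,1).

∂_2: C_2 → C_1 maps a triangle to the signed sum of its edges. For instance
  ∂bcg = cg − bg + bc,
  ∂bde = de − be + bd.
This gives a 18×12 integer matrix of rank 12; reducing to Smith normal form yields diagonal entries (1,1,1,1,1,1,1,1,1,1,1,2).

Reading off H_k = ker ∂_k / im ∂_{k+1}:

  H_0: rank C_0 − rank ∂_1 = 7 − 6 = 1, and the invariant factors of ∂_1 are all 1, so H_0 = Z.
  H_1: rank ker ∂_1 − rank ∂_2 = (18 − 6) − 12 = 0, and ∂_2 has invariant factor 2 > 1, so H_1 = Z/2.
  H_2: rank ker ∂_2 − rank ∂_3 = (12 − 12) − 0 = 0, and there is no ∂_3, so H_2 = 0.

As a check, the Euler characteristic is 7 − 18 + 12 = 1, which agrees with 1 − 0 + 0 = 1.

H_0 ≅ Z,  H_1 ≅ Z/2,  H_2 = 0.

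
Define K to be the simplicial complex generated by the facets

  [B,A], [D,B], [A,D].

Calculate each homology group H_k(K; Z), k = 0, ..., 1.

Fix the vertex order A < B < D and write every simplex with vertices in increasing order. Then dim K = 1 and the simplices of K are:

  0-simplices (3): A, B, D
  1-simplices (3): AB, AD, BD

so the chain groups are C_0 ≅ Z^3, C_1 ≅ Z^3.

∂_1: C_1 → C_0 maps an edge to its endpoints' difference, ∂[p,q] = q − p. For instance
  ∂AB = B − A.
As a 3×3 matrix over Z this has rank 2, with invariant factors (1,1).

From H_k ≅ ker(∂_k) / im(∂_{k+1}) we obtain:

  H_0: rank C_0 − rank ∂_1 = 3 − 2 = 1, and the invariant factors of ∂_1 are all 1, so H_0 ≅ Z.
  H_1: rank ker ∂_1 − rank ∂_2 = (3 − 2) − 0 = 1, and there is no ∂_2, so H_1 ≅ Z.

H_0 ≅ Z,  H_1 ≅ Z.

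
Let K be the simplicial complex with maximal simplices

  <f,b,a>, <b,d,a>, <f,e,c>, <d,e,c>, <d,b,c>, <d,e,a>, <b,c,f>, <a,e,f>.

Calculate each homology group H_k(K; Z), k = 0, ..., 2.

H_0 = Z,  H_1 = 0,  H_2 = Z.

We work with the vertex ordering a < b < c < d < e < f. The simplices of K, each written with vertices in increasing order, are:

  0-simplices (6): a, b, c, d, e, f
  1-simplices (12): ab, ad, ae, af, bc, bd, bf, cd, ce, cf, de, ef
  2-simplices (8): abd, abf, ade, aef, bcd, bcf, cde, cef

Hence C_0 ≅ Z^6, C_1 ≅ Z^12, C_2 ≅ Z^8.

Boundary ∂_1: C_1 → C_0 sends each edge [p,q] (with p < q) to q − p.
This gives a 6×12 integer matrix of rank 5; reducing to Smith normal form yields diagonal entries (1,1,1,1,1).

The boundary map ∂_2: C_2 → C_1 maps a triangle to the signed sum of its edges. For instance
  ∂aef = ef − af + ae,
  ∂bcf = cf − bf + bc.
The resulting 12×8 matrix has rank 7, and its Smith normal form has invariant factors (1,1,1,1,1,1,1).

From H_k ≅ ker(∂_k) / im(∂_{k+1}) we obtain:

  H_0: rank C_0 − rank ∂_1 = 6 − 5 = 1, and the invariant factors of ∂_1 are all 1, so H_0 = Z.
  H_1: rank ker ∂_1 − rank ∂_2 = (12 − 5) − 7 = 0, and the invariant factors of ∂_2 are all 1, so H_1 = 0.
  H_2: rank ker ∂_2 − rank ∂_3 = (8 − 7) − 0 = 1, and there is no ∂_3, so H_2 = Z.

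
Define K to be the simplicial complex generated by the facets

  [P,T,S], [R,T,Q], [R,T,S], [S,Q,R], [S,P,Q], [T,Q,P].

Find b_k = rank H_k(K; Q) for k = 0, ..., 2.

b_0 = 1, b_1 = 0, b_2 = 1.

Fix the vertex order P < Q < R < S < T and write every simplex with vertices in increasing order. Then dim K = 2 and the simplices of K are:

  0-simplices (5): P, Q, R, S, T
  1-simplices (9): PQ, PS, PT, QR, QS, QT, RS, RT, ST
  2-simplices (6): PQS, PQT, PST, QRS, QRT, RST

so the chain groups are C_0 ≅ Z^5, C_1 ≅ Z^9, C_2 ≅ Z^6.

Boundary ∂_1: C_1 → C_0 maps an edge to its endpoints' difference, ∂[p,q] = q − p. For instance
  ∂ST = T − S.
The 5×9 boundary matrix has rank 4 and Smith normal form diag(1,1,1,1).

Boundary ∂_2: C_2 → C_1 maps a triangle to the signed sum of its edges. For instance
  ∂PQS = QS − PS + PQ,
  ∂QRS = RS − QS + QR.
The resulting 9×6 matrix has rank 5, and its Smith normal form has invariant factors (1,1,1,1,1).

Computing H_k = (kernel of ∂_k) / (image of ∂_{k+1}):

  H_0: rank C_0 − rank ∂_1 = 5 − 4 = 1, and the invariant factors of ∂_1 are all 1, so H_0 = Z.
  H_1: rank ker ∂_1 − rank ∂_2 = (9 − 4) − 5 = 0, and the invariant factors of ∂_2 are all 1, so H_1 = 0.
  H_2: rank ker ∂_2 − rank ∂_3 = (6 − 5) − 0 = 1, and there is no ∂_3, so H_2 = Z.

Hence the Betti numbers are b_0 = 1, b_1 = 0, b_2 = 1.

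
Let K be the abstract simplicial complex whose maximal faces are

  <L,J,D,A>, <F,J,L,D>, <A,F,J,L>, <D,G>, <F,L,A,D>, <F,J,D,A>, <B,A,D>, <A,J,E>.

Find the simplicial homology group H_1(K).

We work with the vertex ordering A < B < D < E < F < G < J < L. The simplices of K, each written with vertices in increasing order, are:

  0-simplices (8): A, B, D, E, F, G, J, L
  1-simplices (15): AB, AD, AE, AF, AJ, AL, BD, DF, DG, DJ, DL, EJ, FJ, FL, JL
  2-simplices (12): ABD, ADF, ADJ, ADL, AEJ, AFJ, AFL, AJL, DFJ, DFL, DJL, FJL
  3-simplices (5): ADFJ, ADFL, ADJL, AFJL, DFJL

so the chain groups are C_0 ≅ Z^8, C_1 ≅ Z^15, C_2 ≅ Z^12, C_3 ≅ Z^5.

The boundary map ∂_1: C_1 → C_0 maps an edge to its endpoints' difference, ∂[p,q] = q − p. For instance
  ∂BD = D − B.
The resulting 8×15 matrix has rank 7, and its Smith normal form has invariant factors (1,1,1,1,1,1,1).

∂_2: C_2 → C_1 sends each 2-simplex [p,q,r] to [q,r] − [p,r] + [p,q]. For instance
  ∂AFJ = FJ − AJ + AF,
  ∂ADF = DF − AF + AD.
This gives a 15×12 integer matrix of rank 8; reducing to Smith normal form yields diagonal entries (1,1,1,1,1,1,1,1).

Boundary ∂_3: C_3 → C_2 sends each 3-simplex σ to the alternating sum Σ_i (−1)^i (σ with its i-th vertex removed). For instance
  ∂ADJL = DJL − AJL + ADL − ADJ,
  ∂ADFL = DFL − AFL + ADL − ADF.
The 12×5 boundary matrix has rank 4 and Smith normal form diag(1,1,1,1).

From H_k ≅ ker(∂_k) / im(∂_{k+1}) we obtain:

  H_1: rank ker ∂_1 − rank ∂_2 = (15 − 7) − 8 = 0, and the invariant factors of ∂_2 are all 1, so H_1 = 0.

H_1 = 0.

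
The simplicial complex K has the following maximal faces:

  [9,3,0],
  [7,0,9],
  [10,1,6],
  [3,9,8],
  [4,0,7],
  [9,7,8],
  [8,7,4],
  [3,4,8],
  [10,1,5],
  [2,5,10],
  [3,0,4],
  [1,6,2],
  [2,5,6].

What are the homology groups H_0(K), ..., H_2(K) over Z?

Take the total order 0 < 1 < 2 < 3 < 4 < 5 < 6 < 7 < 8 < 9 < 10 on the vertex set. Then K (dimension 2) consists of the simplices:

  0-simplices (11): [0], [1], [2], [3], [4], [5], [6], [7], [8], [9], [10]
  1-simplices (22): [0,3], [0,4], [0,7], [0,9], [1,2], [1,5], [1,6], [1,10], [2,5], [2,6], [2,10], [3,4], [3,8], [3,9], [4,7], [4,8], [5,6], [5,10], [6,10], [7,8], [7,9], [8,9]
  2-simplices (13): [0,3,4], [0,3,9], [0,4,7], [0,7,9], [1,2,6], [1,5,10], [1,6,10], [2,5,6], [2,5,10], [3,4,8], [3,8,9], [4,7,8], [7,8,9]

giving chain groups C_0 ≅ Z^11, C_1 ≅ Z^22, C_2 ≅ Z^13.

The boundary map ∂_1: C_1 → C_0 maps an edge to its endpoints' difference, ∂[p,q] = q − p. For instance
  ∂[5,6] = [6] − [5].
As a 11×22 matrix over Z this has rank 9, with invariant factors (1,1,1,1,1,1,1,1,1).

Boundary ∂_2: C_2 → C_1 acts by ∂[p,q,r] = [q,r] − [p,r] + [p,q]. For instance
  ∂[0,4,7] = [4,7] − [0,7] + [0,4],
  ∂[1,6,10] = [6,10] − [1,10] + [1,6].
The resulting 22×13 matrix has rank 12, and its Smith normal form has invariant factors (1,1,1,1,1,1,1,1,1,1,1,1).

Reading off H_k = ker ∂_k / im ∂_{k+1}:

  H_0: rank C_0 − rank ∂_1 = 11 − 9 = 2, and the invariant factors of ∂_1 are all 1, so H_0 ≅ Z^2.
  H_1: rank ker ∂_1 − rank ∂_2 = (22 − 9) − 12 = 1, and the invariant factors of ∂_2 are all 1, so H_1 ≅ Z.
  H_2: rank ker ∂_2 − rank ∂_3 = (13 − 12) − 0 = 1, and there is no ∂_3, so H_2 ≅ Z.

(K is a triangulation of the disjoint union of the Möbius band and the 2-sphere S^2.)

H_0 = Z^2,  H_1 = Z,  H_2 = Z.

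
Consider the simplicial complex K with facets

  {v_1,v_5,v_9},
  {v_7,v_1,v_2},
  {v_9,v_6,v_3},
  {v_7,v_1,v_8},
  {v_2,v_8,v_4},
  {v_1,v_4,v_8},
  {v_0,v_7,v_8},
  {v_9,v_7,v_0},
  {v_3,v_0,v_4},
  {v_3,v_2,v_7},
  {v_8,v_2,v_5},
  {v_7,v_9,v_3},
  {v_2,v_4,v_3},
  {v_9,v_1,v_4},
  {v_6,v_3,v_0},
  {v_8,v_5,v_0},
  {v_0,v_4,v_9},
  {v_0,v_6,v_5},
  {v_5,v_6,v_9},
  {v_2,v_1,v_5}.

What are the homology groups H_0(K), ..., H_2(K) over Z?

H_0 = Z,  H_1 = Z ⊕ Z/2,  H_2 = 0.

Take the total order v_0 < v_1 < v_2 < v_3 < v_4 < v_5 < v_6 < v_7 < v_8 < v_9 on the vertex set. Then K (dimension 2) consists of the simplices:

  0-simplices (10): [v_0], [v_1], [v_2], [v_3], [v_4], [v_5], [v_6], [v_7], [v_8], [v_9]
  1-simplices (30): (30 of them)
  2-simplices (20): (20 of them)

giving chain groups C_0 ≅ Z^10, C_1 ≅ Z^30, C_2 ≅ Z^20.

Boundary ∂_1: C_1 → C_0 sends each edge [p,q] (with p < q) to q − p.
The 10×30 boundary matrix has rank 9 and Smith normal form diag(1,1,1,1,1,1,1,1,1).

Boundary ∂_2: C_2 → C_1 sends each 2-simplex [p,q,r] to [q,r] − [p,r] + [p,q]. For instance
  ∂[v_2,v_5,v_8] = [v_5,v_8] − [v_2,v_8] + [v_2,v_5],
  ∂[v_3,v_7,v_9] = [v_7,v_9] − [v_3,v_9] + [v_3,v_7].
The resulting 30×20 matrix has rank 20, and its Smith normal form has invariant factors (1,1,1,1,1,1,1,1,1,1,1,1,1,1,1,1,1,1,1,2).

From H_k ≅ ker(∂_k) / im(∂_{k+1}) we obtain:

  H_0: rank C_0 − rank ∂_1 = 10 − 9 = 1, and the invariant factors of ∂_1 are all 1, so H_0 = Z.
  H_1: rank ker ∂_1 − rank ∂_2 = (30 − 9) − 20 = 1, and ∂_2 has invariant factor 2 > 1, so H_1 = Z ⊕ Z/2.
  H_2: rank ker ∂_2 − rank ∂_3 = (20 − 20) − 0 = 0, and there is no ∂_3, so H_2 = 0.

As a check, the Euler characteristic is 10 − 30 + 20 = 0, which agrees with 1 − 1 + 0 = 0.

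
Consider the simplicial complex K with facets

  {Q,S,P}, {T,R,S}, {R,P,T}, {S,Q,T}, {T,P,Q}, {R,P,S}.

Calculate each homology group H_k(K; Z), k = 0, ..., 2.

H_0 ≅ Z,  H_1 = 0,  H_2 ≅ Z.

Order the vertices as P < Q < R < S < T. Listing each simplex with vertices in this order, K has dimension 2 with simplices:

  0-simplices (5): P, Q, R, S, T
  1-simplices (9): PQ, PR, PS, PT, QS, QT, RS, RT, ST
  2-simplices (6): PQS, PQT, PRS, PRT, QST, RST

so the chain groups are C_0 ≅ Z^5, C_1 ≅ Z^9, C_2 ≅ Z^6.

∂_1: C_1 → C_0 sends each edge [p,q] (with p < q) to q − p.
As a 5×9 matrix over Z this has rank 4, with invariant factors (1,1,1,1).

Boundary ∂_2: C_2 → C_1 acts by ∂[p,q,r] = [q,r] − [p,r] + [p,q]. For instance
  ∂PQT = QT − PT + PQ,
  ∂PRS = RS − PS + PR.
As a 9×6 matrix over Z this has rank 5, with invariant factors (1,1,1,1,1).

Reading off H_k = ker ∂_k / im ∂_{k+1}:

  H_0: rank C_0 − rank ∂_1 = 5 − 4 = 1, and the invariant factors of ∂_1 are all 1, so H_0 = Z.
  H_1: rank ker ∂_1 − rank ∂_2 = (9 − 4) − 5 = 0, and the invariant factors of ∂_2 are all 1, so H_1 = 0.
  H_2: rank ker ∂_2 − rank ∂_3 = (6 − 5) − 0 = 1, and there is no ∂_3, so H_2 = Z.

As a check, the Euler characteristic is 5 − 9 + 6 = 2, which agrees with 1 − 0 + 1 = 2.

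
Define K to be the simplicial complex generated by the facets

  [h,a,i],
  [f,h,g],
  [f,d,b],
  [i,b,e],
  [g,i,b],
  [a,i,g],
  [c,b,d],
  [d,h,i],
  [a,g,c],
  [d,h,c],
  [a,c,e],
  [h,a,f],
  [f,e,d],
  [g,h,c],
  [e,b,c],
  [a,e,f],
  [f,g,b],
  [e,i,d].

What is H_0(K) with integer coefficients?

H_0 ≅ Z.

We work with the vertex ordering a < b < c < d < e < f < g < h < i. The simplices of K, each written with vertices in increasing order, are:

  0-simplices (9): a, b, c, d, e, f, g, h, i
  1-simplices (27): ac, ae, af, ag, ah, ai, bc, bd, be, bf, bg, bi, cd, ce, cg, ch, de, df, dh, di, ef, ei, fg, fh, gh, gi, hi
  2-simplices (18): ace, acg, aef, afh, agi, ahi, bcd, bce, bdf, bei, bfg, bgi, cdh, cgh, def, dei, dhi, fgh

giving chain groups C_0 ≅ Z^9, C_1 ≅ Z^27, C_2 ≅ Z^18.

∂_1: C_1 → C_0 is given by ∂[p,q] = [q] − [p].
As a 9×27 matrix over Z this has rank 8, with invariant factors (1,1,1,1,1,1,1,1).

∂_2: C_2 → C_1 sends each 2-simplex [p,q,r] to [q,r] − [p,r] + [p,q]. For instance
  ∂agi = gi − ai + ag,
  ∂afh = fh − ah + af.
This gives a 27×18 integer matrix of rank 18; reducing to Smith normal form yields diagonal entries (1,1,1,1,1,1,1,1,1,1,1,1,1,1,1,1,1,2).

From H_k ≅ ker(∂_k) / im(∂_{k+1}) we obtain:

  H_0: rank C_0 − rank ∂_1 = 9 − 8 = 1, and the invariant factors of ∂_1 are all 1, so H_0 ≅ Z.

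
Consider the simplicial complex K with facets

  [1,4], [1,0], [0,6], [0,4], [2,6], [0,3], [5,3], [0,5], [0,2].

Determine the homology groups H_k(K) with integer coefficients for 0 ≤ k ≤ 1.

H_0 = Z,  H_1 = Z^3.

We work with the vertex ordering 0 < 1 < 2 < 3 < 4 < 5 < 6. The simplices of K, each written with vertices in increasing order, are:

  0-simplices (7): [0], [1], [2], [3], [4], [5], [6]
  1-simplices (9): [0,1], [0,2], [0,3], [0,4], [0,5], [0,6], [1,4], [2,6], [3,5]

so the chain groups are C_0 ≅ Z^7, C_1 ≅ Z^9.

The boundary map ∂_1: C_1 → C_0 maps an edge to its endpoints' difference, ∂[p,q] = q − p.
This gives a 7×9 integer matrix of rank 6; reducing to Smith normal form yields diagonal entries (1,1,1,1,1,1).

Computing H_k = (kernel of ∂_k) / (image of ∂_{k+1}):

  H_0: rank C_0 − rank ∂_1 = 7 − 6 = 1, and the invariant factors of ∂_1 are all 1, so H_0 = Z.
  H_1: rank ker ∂_1 − rank ∂_2 = (9 − 6) − 0 = 3, and there is no ∂_2, so H_1 = Z^3.

(K is a triangulation of a wedge of 3 circles.)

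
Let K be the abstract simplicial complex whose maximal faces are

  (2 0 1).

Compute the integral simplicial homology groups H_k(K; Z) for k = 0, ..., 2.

H_0 ≅ Z,  H_1 = 0,  H_2 = 0.

Fix the vertex order 0 < 1 < 2 and write every simplex with vertices in increasing order. Then dim K = 2 and the simplices of K are:

  0-simplices (3): [0], [1], [2]
  1-simplices (3): [0,1], [0,2], [1,2]
  2-simplices (1): [0,1,2]

so the chain groups are C_0 ≅ Z^3, C_1 ≅ Z^3, C_2 ≅ Z^1.

The boundary map ∂_1: C_1 → C_0 is given by ∂[p,q] = [q] − [p]. For instance
  ∂[0,2] = [2] − [0].
The 3×3 boundary matrix has rank 2 and Smith normal form diag(1,1).

Boundary ∂_2: C_2 → C_1 acts by ∂[p,q,r] = [q,r] − [p,r] + [p,q]. For instance
  ∂[0,1,2] = [1,2] − [0,2] + [0,1].
As a 3×1 matrix over Z this has rank 1, with invariant factors (1).

Computing H_k = (kernel of ∂_k) / (image of ∂_{k+1}):

  H_0: rank C_0 − rank ∂_1 = 3 − 2 = 1, and the invariant factors of ∂_1 are all 1, so H_0 ≅ Z.
  H_1: rank ker ∂_1 − rank ∂_2 = (3 − 2) − 1 = 0, and the invariant factors of ∂_2 are all 1, so H_1 ≅ 0.
  H_2: rank ker ∂_2 − rank ∂_3 = (1 − 1) − 0 = 0, and there is no ∂_3, so H_2 ≅ 0.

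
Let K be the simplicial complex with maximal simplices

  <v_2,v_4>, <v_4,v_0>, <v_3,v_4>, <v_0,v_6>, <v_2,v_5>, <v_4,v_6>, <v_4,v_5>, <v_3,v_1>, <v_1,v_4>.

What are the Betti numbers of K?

b_0 = 1, b_1 = 3.

We work with the vertex ordering v_0 < v_1 < v_2 < v_3 < v_4 < v_5 < v_6. The simplices of K, each written with vertices in increasing order, are:

  0-simplices (7): [v_0], [v_1], [v_2], [v_3], [v_4], [v_5], [v_6]
  1-simplices (9): [v_0,v_4], [v_0,v_6], [v_1,v_3], [v_1,v_4], [v_2,v_4], [v_2,v_5], [v_3,v_4], [v_4,v_5], [v_4,v_6]

so the chain groups are C_0 ≅ Z^7, C_1 ≅ Z^9.

Boundary ∂_1: C_1 → C_0 sends each edge [p,q] (with p < q) to q − p. For instance
  ∂[v_0,v_6] = [v_6] − [v_0].
This gives a 7×9 integer matrix of rank 6; reducing to Smith normal form yields diagonal entries (1,1,1,1,1,1).

Computing H_k = (kernel of ∂_k) / (image of ∂_{k+1}):

  H_0: rank C_0 − rank ∂_1 = 7 − 6 = 1, and the invariant factors of ∂_1 are all 1, so H_0 = Z.
  H_1: rank ker ∂_1 − rank ∂_2 = (9 − 6) − 0 = 3, and there is no ∂_2, so H_1 = Z^3.

As a check, the Euler characteristic is 7 − 9 = -2, which agrees with 1 − 3 = -2.
(K is a triangulation of a wedge of 3 circles.)

Hence the Betti numbers are b_0 = 1, b_1 = 3.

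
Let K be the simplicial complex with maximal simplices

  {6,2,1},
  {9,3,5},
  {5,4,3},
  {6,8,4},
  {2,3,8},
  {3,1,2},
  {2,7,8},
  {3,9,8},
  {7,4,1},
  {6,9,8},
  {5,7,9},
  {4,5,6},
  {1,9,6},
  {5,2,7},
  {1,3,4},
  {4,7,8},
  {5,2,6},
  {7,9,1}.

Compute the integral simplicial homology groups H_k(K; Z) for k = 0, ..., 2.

H_0 ≅ Z,  H_1 ≅ Z^2,  H_2 ≅ Z.

K has 9 vertices, 27 edges, 18 triangles.
rank ∂_0 = 0, rank ∂_1 = 8 ⇒ b_0 = 9 − 0 − 8 = 1; all invariant factors of ∂_1 are 1 so no torsion. So H_0 = Z.
rank ∂_1 = 8, rank ∂_2 = 17 ⇒ b_1 = 27 − 8 − 17 = 2; all invariant factors of ∂_2 are 1 so no torsion. So H_1 = Z^2.
rank ∂_2 = 17, rank ∂_3 = 0 ⇒ b_2 = 18 − 17 − 0 = 1. So H_2 = Z.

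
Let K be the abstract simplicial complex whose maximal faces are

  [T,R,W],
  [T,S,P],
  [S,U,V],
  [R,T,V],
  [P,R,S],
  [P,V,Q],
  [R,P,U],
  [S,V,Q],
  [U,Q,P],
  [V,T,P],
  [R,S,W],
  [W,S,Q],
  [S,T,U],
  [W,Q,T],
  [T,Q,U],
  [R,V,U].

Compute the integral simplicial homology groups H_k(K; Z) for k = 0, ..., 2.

K has 8 vertices, 24 edges, 16 triangles.
rank ∂_0 = 0, rank ∂_1 = 7 ⇒ b_0 = 8 − 0 − 7 = 1; all invariant factors of ∂_1 are 1 so no torsion. So H_0 = Z.
rank ∂_1 = 7, rank ∂_2 = 15 ⇒ b_1 = 24 − 7 − 15 = 2; all invariant factors of ∂_2 are 1 so no torsion. So H_1 = Z^2.
rank ∂_2 = 15, rank ∂_3 = 0 ⇒ b_2 = 16 − 15 − 0 = 1. So H_2 = Z.

H_0 = Z,  H_1 = Z^2,  H_2 = Z.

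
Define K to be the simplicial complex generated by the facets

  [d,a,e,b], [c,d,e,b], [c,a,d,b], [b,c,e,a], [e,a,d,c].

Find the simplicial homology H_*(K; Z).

Order the vertices as a < b < c < d < e. Listing each simplex with vertices in this order, K has dimension 3 with simplices:

  0-simplices (5): a, b, c, d, e
  1-simplices (10): ab, ac, ad, ae, bc, bd, be, cd, ce, de
  2-simplices (10): abc, abd, abe, acd, ace, ade, bcd, bce, bde, cde
  3-simplices (5): abcd, abce, abde, acde, bcde

so the chain groups are C_0 ≅ Z^5, C_1 ≅ Z^10, C_2 ≅ Z^10, C_3 ≅ Z^5.

Boundary ∂_1: C_1 → C_0 is given by ∂[p,q] = [q] − [p].
The 5×10 boundary matrix has rank 4 and Smith normal form diag(1,1,1,1).

The boundary map ∂_2: C_2 → C_1 sends each 2-simplex [p,q,r] to [q,r] − [p,r] + [p,q]. For instance
  ∂bde = de − be + bd,
  ∂abd = bd − ad + ab.
As a 10×10 matrix over Z this has rank 6, with invariant factors (1,1,1,1,1,1).

The boundary map ∂_3: C_3 → C_2 sends each 3-simplex σ to the alternating sum Σ_i (−1)^i (σ with its i-th vertex removed). For instance
  ∂abcd = bcd − acd + abd − abc,
  ∂acde = cde − ade + ace − acd.
As a 10×5 matrix over Z this has rank 4, with invariant factors (1,1,1,1).

Reading off H_k = ker ∂_k / im ∂_{k+1}:

  H_0: rank C_0 − rank ∂_1 = 5 − 4 = 1, and the invariant factors of ∂_1 are all 1, so H_0 ≅ Z.
  H_1: rank ker ∂_1 − rank ∂_2 = (10 − 4) − 6 = 0, and the invariant factors of ∂_2 are all 1, so H_1 ≅ 0.
  H_2: rank ker ∂_2 − rank ∂_3 = (10 − 6) − 4 = 0, and the invariant factors of ∂_3 are all 1, so H_2 ≅ 0.
  H_3: rank ker ∂_3 − rank ∂_4 = (5 − 4) − 0 = 1, and there is no ∂_4, so H_3 ≅ Z.

(K is a triangulation of the 3-sphere S^3.)

H_0 = Z,  H_1 = 0,  H_2 = 0,  H_3 = Z.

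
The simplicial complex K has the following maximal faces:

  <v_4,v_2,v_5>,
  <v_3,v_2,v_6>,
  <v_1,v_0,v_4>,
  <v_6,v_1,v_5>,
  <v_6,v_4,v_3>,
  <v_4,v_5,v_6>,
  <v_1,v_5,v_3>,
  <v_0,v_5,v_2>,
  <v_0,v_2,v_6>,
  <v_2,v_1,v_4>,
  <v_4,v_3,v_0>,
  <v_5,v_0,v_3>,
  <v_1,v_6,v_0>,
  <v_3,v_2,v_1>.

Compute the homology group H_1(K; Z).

Fix the vertex order v_0 < v_1 < v_2 < v_3 < v_4 < v_5 < v_6 and write every simplex with vertices in increasing order. Then dim K = 2 and the simplices of K are:

  0-simplices (7): [v_0], [v_1], [v_2], [v_3], [v_4], [v_5], [v_6]
  1-simplices (21): (21 of them)
  2-simplices (14): (14 of them)

giving chain groups C_0 ≅ Z^7, C_1 ≅ Z^21, C_2 ≅ Z^14.

∂_1: C_1 → C_0 sends each edge [p,q] (with p < q) to q − p. For instance
  ∂[v_2,v_6] = [v_6] − [v_2].
As a 7×21 matrix over Z this has rank 6, with invariant factors (1,1,1,1,1,1).

Boundary ∂_2: C_2 → C_1 maps a triangle to the signed sum of its edges. For instance
  ∂[v_1,v_2,v_3] = [v_2,v_3] − [v_1,v_3] + [v_1,v_2],
  ∂[v_0,v_2,v_5] = [v_2,v_5] − [v_0,v_5] + [v_0,v_2].
The 21×14 boundary matrix has rank 13 and Smith normal form diag(1,1,1,1,1,1,1,1,1,1,1,1,1).

From H_k ≅ ker(∂_k) / im(∂_{k+1}) we obtain:

  H_1: rank ker ∂_1 − rank ∂_2 = (21 − 6) − 13 = 2, and the invariant factors of ∂_2 are all 1, so H_1 = Z^2.

H_1 ≅ Z^2.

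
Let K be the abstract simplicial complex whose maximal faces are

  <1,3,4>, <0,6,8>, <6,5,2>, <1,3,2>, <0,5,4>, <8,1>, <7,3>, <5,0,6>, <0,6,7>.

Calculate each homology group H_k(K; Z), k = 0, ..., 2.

H_0 = Z,  H_1 = Z^3,  H_2 = 0.

Order the vertices as 0 < 1 < 2 < 3 < 4 < 5 < 6 < 7 < 8. Listing each simplex with vertices in this order, K has dimension 2 with simplices:

  0-simplices (9): [0], [1], [2], [3], [4], [5], [6], [7], [8]
  1-simplices (18): [0,4], [0,5], [0,6], [0,7], [0,8], [1,2], [1,3], [1,4], [1,8], [2,3], [2,5], [2,6], [3,4], [3,7], [4,5], [5,6], [6,7], [6,8]
  2-simplices (7): [0,4,5], [0,5,6], [0,6,7], [0,6,8], [1,2,3], [1,3,4], [2,5,6]

so the chain groups are C_0 ≅ Z^9, C_1 ≅ Z^18, C_2 ≅ Z^7.

Boundary ∂_1: C_1 → C_0 is given by ∂[p,q] = [q] − [p].
The 9×18 boundary matrix has rank 8 and Smith normal form diag(1,1,1,1,1,1,1,1).

∂_2: C_2 → C_1 sends each 2-simplex [p,q,r] to [q,r] − [p,r] + [p,q]. For instance
  ∂[2,5,6] = [5,6] − [2,6] + [2,5],
  ∂[1,3,4] = [3,4] − [1,4] + [1,3].
The resulting 18×7 matrix has rank 7, and its Smith normal form has invariant factors (1,1,1,1,1,1,1).

Reading off H_k = ker ∂_k / im ∂_{k+1}:

  H_0: rank C_0 − rank ∂_1 = 9 − 8 = 1, and the invariant factors of ∂_1 are all 1, so H_0 = Z.
  H_1: rank ker ∂_1 − rank ∂_2 = (18 − 8) − 7 = 3, and the invariant factors of ∂_2 are all 1, so H_1 = Z^3.
  H_2: rank ker ∂_2 − rank ∂_3 = (7 − 7) − 0 = 0, and there is no ∂_3, so H_2 = 0.

As a check, the Euler characteristic is 9 − 18 + 7 = -2, which agrees with 1 − 3 + 0 = -2.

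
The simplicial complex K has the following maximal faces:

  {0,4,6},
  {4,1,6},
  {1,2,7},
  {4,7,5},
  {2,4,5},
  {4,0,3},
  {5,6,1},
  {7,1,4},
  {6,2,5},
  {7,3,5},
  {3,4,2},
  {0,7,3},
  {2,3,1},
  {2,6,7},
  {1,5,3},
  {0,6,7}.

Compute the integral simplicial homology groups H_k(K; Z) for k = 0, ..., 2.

Order the vertices as 0 < 1 < 2 < 3 < 4 < 5 < 6 < 7. Listing each simplex with vertices in this order, K has dimension 2 with simplices:

  0-simplices (8): [0], [1], [2], [3], [4], [5], [6], [7]
  1-simplices (24): (24 of them)
  2-simplices (16): [0,3,4], [0,3,7], [0,4,6], [0,6,7], [1,2,3], [1,2,7], [1,3,5], [1,4,6], [1,4,7], [1,5,6], [2,3,4], [2,4,5], [2,5,6], [2,6,7], [3,5,7], [4,5,7]

giving chain groups C_0 ≅ Z^8, C_1 ≅ Z^24, C_2 ≅ Z^16.

Boundary ∂_1: C_1 → C_0 maps an edge to its endpoints' difference, ∂[p,q] = q − p.
As a 8×24 matrix over Z this has rank 7, with invariant factors (1,1,1,1,1,1,1).

∂_2: C_2 → C_1 sends each 2-simplex [p,q,r] to [q,r] − [p,r] + [p,q]. For instance
  ∂[0,3,4] = [3,4] − [0,4] + [0,3],
  ∂[2,4,5] = [4,5] − [2,5] + [2,4].
The 24×16 boundary matrix has rank 15 and Smith normal form diag(1,1,1,1,1,1,1,1,1,1,1,1,1,1,1).

Now H_k = ker ∂_k / im ∂_{k+1}, so:

  H_0: rank C_0 − rank ∂_1 = 8 − 7 = 1, and the invariant factors of ∂_1 are all 1, so H_0 ≅ Z.
  H_1: rank ker ∂_1 − rank ∂_2 = (24 − 7) − 15 = 2, and the invariant factors of ∂_2 are all 1, so H_1 ≅ Z^2.
  H_2: rank ker ∂_2 − rank ∂_3 = (16 − 15) − 0 = 1, and there is no ∂_3, so H_2 ≅ Z.

As a check, the Euler characteristic is 8 − 24 + 16 = 0, which agrees with 1 − 2 + 1 = 0.
(K is a triangulation of the torus T^2.)

H_0 ≅ Z,  H_1 ≅ Z^2,  H_2 ≅ Z.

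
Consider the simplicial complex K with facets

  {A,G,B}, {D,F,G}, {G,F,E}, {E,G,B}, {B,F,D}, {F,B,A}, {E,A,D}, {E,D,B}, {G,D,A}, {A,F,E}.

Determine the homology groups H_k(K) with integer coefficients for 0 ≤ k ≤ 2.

We work with the vertex ordering A < B < D < E < F < G. The simplices of K, each written with vertices in increasing order, are:

  0-simplices (6): A, B, D, E, F, G
  1-simplices (15): AB, AD, AE, AF, AG, BD, BE, BF, BG, DE, DF, DG, EF, EG, FG
  2-simplices (10): ABF, ABG, ADE, ADG, AEF, BDE, BDF, BEG, DFG, EFG

so the chain groups are C_0 ≅ Z^6, C_1 ≅ Z^15, C_2 ≅ Z^10.

The boundary map ∂_1: C_1 → C_0 maps an edge to its endpoints' difference, ∂[p,q] = q − p.
The 6×15 boundary matrix has rank 5 and Smith normal form diag(1,1,1,1,1).

Boundary ∂_2: C_2 → C_1 sends each 2-simplex [p,q,r] to [q,r] − [p,r] + [p,q]. For instance
  ∂DFG = FG − DG + DF,
  ∂ADG = DG − AG + AD.
This gives a 15×10 integer matrix of rank 10; reducing to Smith normal form yields diagonal entries (1,1,1,1,1,1,1,1,1,2).

Computing H_k = (kernel of ∂_k) / (image of ∂_{k+1}):

  H_0: rank C_0 − rank ∂_1 = 6 − 5 = 1, and the invariant factors of ∂_1 are all 1, so H_0 = Z.
  H_1: rank ker ∂_1 − rank ∂_2 = (15 − 5) − 10 = 0, and ∂_2 has invariant factor 2 > 1, so H_1 = Z/2.
  H_2: rank ker ∂_2 − rank ∂_3 = (10 − 10) − 0 = 0, and there is no ∂_3, so H_2 = 0.

As a check, the Euler characteristic is 6 − 15 + 10 = 1, which agrees with 1 − 0 + 0 = 1.

H_0 ≅ Z,  H_1 ≅ Z/2,  H_2 = 0.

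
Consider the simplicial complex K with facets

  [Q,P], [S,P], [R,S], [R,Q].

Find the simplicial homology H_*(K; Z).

We work with the vertex ordering P < Q < R < S. The simplices of K, each written with vertices in increasing order, are:

  0-simplices (4): P, Q, R, S
  1-simplices (4): PQ, PS, QR, RS

giving chain groups C_0 ≅ Z^4, C_1 ≅ Z^4.

∂_1: C_1 → C_0 maps an edge to its endpoints' difference, ∂[p,q] = q − p. For instance
  ∂PS = S − P.
This gives a 4×4 integer matrix of rank 3; reducing to Smith normal form yields diagonal entries (1,1,1).

From H_k ≅ ker(∂_k) / im(∂_{k+1}) we obtain:

  H_0: rank C_0 − rank ∂_1 = 4 − 3 = 1, and the invariant factors of ∂_1 are all 1, so H_0 ≅ Z.
  H_1: rank ker ∂_1 − rank ∂_2 = (4 − 3) − 0 = 1, and there is no ∂_2, so H_1 ≅ Z.

H_0 = Z,  H_1 = Z.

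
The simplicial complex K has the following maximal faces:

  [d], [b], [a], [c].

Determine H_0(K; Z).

H_0 = Z^4.

Take the total order a < b < c < d on the vertex set. Then K (dimension 0) consists of the simplices:

  0-simplices (4): a, b, c, d

Hence C_0 ≅ Z^4.

Reading off H_k = ker ∂_k / im ∂_{k+1}:

  H_0: rank C_0 − rank ∂_1 = 4 − 0 = 4, and there is no ∂_1, so H_0 ≅ Z^4.

(K is a triangulation of a set of 4 points.)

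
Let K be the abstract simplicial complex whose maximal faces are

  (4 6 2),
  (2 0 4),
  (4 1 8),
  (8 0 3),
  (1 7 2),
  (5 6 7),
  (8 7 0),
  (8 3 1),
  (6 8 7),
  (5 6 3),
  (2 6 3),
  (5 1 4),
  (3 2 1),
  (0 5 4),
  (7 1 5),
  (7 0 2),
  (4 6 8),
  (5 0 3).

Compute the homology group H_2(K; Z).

Fix the vertex order 0 < 1 < 2 < 3 < 4 < 5 < 6 < 7 < 8 and write every simplex with vertices in increasing order. Then dim K = 2 and the simplices of K are:

  0-simplices (9): [0], [1], [2], [3], [4], [5], [6], [7], [8]
  1-simplices (27): (27 of them)
  2-simplices (18): [0,2,4], [0,2,7], [0,3,5], [0,3,8], [0,4,5], [0,7,8], [1,2,3], [1,2,7], [1,3,8], [1,4,5], [1,4,8], [1,5,7], [2,3,6], [2,4,6], [3,5,6], [4,6,8], [5,6,7], [6,7,8]

so the chain groups are C_0 ≅ Z^9, C_1 ≅ Z^27, C_2 ≅ Z^18.

Boundary ∂_1: C_1 → C_0 sends each edge [p,q] (with p < q) to q − p.
This gives a 9×27 integer matrix of rank 8; reducing to Smith normal form yields diagonal entries (1,1,1,1,1,1,1,1).

Boundary ∂_2: C_2 → C_1 acts by ∂[p,q,r] = [q,r] − [p,r] + [p,q]. For instance
  ∂[1,2,3] = [2,3] − [1,3] + [1,2],
  ∂[1,5,7] = [5,7] − [1,7] + [1,5].
The resulting 27×18 matrix has rank 17, and its Smith normal form has invariant factors (1,1,1,1,1,1,1,1,1,1,1,1,1,1,1,1,1).

Now H_k = ker ∂_k / im ∂_{k+1}, so:

  H_2: rank ker ∂_2 − rank ∂_3 = (18 − 17) − 0 = 1, and there is no ∂_3, so H_2 = Z.

(K is a triangulation of the torus T^2.)

H_2 = Z.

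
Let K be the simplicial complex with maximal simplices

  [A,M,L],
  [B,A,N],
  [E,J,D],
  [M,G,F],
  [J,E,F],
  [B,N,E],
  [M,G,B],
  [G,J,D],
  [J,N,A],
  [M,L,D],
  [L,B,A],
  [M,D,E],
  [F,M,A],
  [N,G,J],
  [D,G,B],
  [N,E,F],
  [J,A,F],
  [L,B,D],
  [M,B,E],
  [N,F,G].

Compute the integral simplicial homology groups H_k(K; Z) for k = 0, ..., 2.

Take the total order A < B < D < E < F < G < J < L < M < N on the vertex set. Then K (dimension 2) consists of the simplices:

  0-simplices (10): A, B, D, E, F, G, J, L, M, N
  1-simplices (30): AB, AF, AJ, AL, AM, AN, BD, BE, BG, BL, BM, BN, DE, DG, DJ, DL, DM, EF, EJ, EM, EN, FG, FJ, FM, FN, GJ, GM, GN, JN, LM
  2-simplices (20): ABL, ABN, AFJ, AFM, AJN, ALM, BDG, BDL, BEM, BEN, BGM, DEJ, DEM, DGJ, DLM, EFJ, EFN, FGM, FGN, GJN

so the chain groups are C_0 ≅ Z^10, C_1 ≅ Z^30, C_2 ≅ Z^20.

Boundary ∂_1: C_1 → C_0 is given by ∂[p,q] = [q] − [p].
This gives a 10×30 integer matrix of rank 9; reducing to Smith normal form yields diagonal entries (1,1,1,1,1,1,1,1,1).

∂_2: C_2 → C_1 sends each 2-simplex [p,q,r] to [q,r] − [p,r] + [p,q]. For instance
  ∂BDG = DG − BG + BD,
  ∂DEJ = EJ − DJ + DE.
The resulting 30×20 matrix has rank 20, and its Smith normal form has invariant factors (1,1,1,1,1,1,1,1,1,1,1,1,1,1,1,1,1,1,1,2).

Computing H_k = (kernel of ∂_k) / (image of ∂_{k+1}):

  H_0: rank C_0 − rank ∂_1 = 10 − 9 = 1, and the invariant factors of ∂_1 are all 1, so H_0 = Z.
  H_1: rank ker ∂_1 − rank ∂_2 = (30 − 9) − 20 = 1, and ∂_2 has invariant factor 2 > 1, so H_1 = Z ⊕ Z/2.
  H_2: rank ker ∂_2 − rank ∂_3 = (20 − 20) − 0 = 0, and there is no ∂_3, so H_2 = 0.

H_0 ≅ Z,  H_1 ≅ Z ⊕ Z/2,  H_2 = 0.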